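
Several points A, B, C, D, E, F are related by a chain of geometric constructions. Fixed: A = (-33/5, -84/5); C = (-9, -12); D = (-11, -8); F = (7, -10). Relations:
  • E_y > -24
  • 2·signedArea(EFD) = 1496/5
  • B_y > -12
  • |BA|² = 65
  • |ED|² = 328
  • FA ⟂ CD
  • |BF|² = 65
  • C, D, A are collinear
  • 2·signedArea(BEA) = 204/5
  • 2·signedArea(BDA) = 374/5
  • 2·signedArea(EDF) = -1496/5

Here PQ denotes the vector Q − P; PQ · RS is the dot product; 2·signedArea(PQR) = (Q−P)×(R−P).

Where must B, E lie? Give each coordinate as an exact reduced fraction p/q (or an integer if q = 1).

B = (-1, -11)
E = (-101/5, -118/5)

1. B_x = -1  [line 44/5·x + 22/5·y + 286/5 = 0 ∩ |BA|² = 65]
2. B_y = -11  [line 44/5·x + 22/5·y + 286/5 = 0 ∩ |BA|² = 65]
   → B = (-1, -11)
3. E_x = -101/5  [2·signedArea(EFD) = 1496/5 ∩ 2·signedArea(BEA) = 204/5]
4. E_y = -118/5  [2·signedArea(EFD) = 1496/5 ∩ 2·signedArea(BEA) = 204/5]
   → E = (-101/5, -118/5)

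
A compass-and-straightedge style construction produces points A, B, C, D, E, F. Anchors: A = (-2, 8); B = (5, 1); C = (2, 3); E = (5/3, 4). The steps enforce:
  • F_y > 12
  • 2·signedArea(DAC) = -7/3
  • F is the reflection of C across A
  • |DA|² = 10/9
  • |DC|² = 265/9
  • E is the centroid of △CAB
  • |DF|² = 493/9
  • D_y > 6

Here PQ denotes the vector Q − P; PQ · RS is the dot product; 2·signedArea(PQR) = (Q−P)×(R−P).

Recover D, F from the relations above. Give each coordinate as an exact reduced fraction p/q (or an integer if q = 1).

1. D_x = -5/3  [line 5·x + 4·y + -59/3 = 0 ∩ |DC|² = 265/9]
2. D_y = 7  [line 5·x + 4·y + -59/3 = 0 ∩ |DC|² = 265/9]
   → D = (-5/3, 7)
3. F_x = -6  [F is the reflection of C across A]
4. F_y = 13  [F is the reflection of C across A]
   → F = (-6, 13)

D = (-5/3, 7)
F = (-6, 13)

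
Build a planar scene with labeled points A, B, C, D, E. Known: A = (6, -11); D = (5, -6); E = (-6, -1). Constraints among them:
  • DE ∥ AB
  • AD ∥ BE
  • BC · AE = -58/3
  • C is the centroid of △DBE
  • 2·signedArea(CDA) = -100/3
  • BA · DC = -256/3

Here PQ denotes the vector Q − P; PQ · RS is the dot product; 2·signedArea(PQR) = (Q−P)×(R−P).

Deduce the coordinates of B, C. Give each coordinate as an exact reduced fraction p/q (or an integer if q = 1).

B = (-5, -6)
C = (-2, -13/3)

1. B_x = -5  [AD ∥ BE ∩ DE ∥ AB]
2. B_y = -6  [AD ∥ BE ∩ DE ∥ AB]
   → B = (-5, -6)
3. C_x = -2  [C is the centroid of △DBE]
4. C_y = -13/3  [C is the centroid of △DBE]
   → C = (-2, -13/3)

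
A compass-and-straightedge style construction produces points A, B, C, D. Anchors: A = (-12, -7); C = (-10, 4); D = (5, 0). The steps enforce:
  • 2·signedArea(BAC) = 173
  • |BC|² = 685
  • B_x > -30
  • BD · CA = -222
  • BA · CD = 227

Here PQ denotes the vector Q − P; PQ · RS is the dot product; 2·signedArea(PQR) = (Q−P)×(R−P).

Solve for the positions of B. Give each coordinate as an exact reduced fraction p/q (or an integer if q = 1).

1. B_x = -29  [BA · CD = 227 ∩ 2·signedArea(BAC) = 173]
2. B_y = -14  [BA · CD = 227 ∩ 2·signedArea(BAC) = 173]
   → B = (-29, -14)

B = (-29, -14)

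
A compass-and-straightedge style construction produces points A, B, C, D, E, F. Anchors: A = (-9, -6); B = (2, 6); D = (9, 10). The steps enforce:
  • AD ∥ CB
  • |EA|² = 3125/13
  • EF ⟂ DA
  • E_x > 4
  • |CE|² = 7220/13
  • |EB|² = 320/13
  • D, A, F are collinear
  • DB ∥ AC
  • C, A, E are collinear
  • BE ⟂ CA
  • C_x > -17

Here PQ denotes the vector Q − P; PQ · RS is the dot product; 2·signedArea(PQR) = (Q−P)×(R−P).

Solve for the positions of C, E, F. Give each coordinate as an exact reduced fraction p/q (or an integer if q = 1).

C = (-16, -10)
E = (58/13, 22/13)
F = (882/377, 1538/377)

1. C_x = -16  [AD ∥ CB ∩ DB ∥ AC]
2. C_y = -10  [AD ∥ CB ∩ DB ∥ AC]
   → C = (-16, -10)
3. E_x = 58/13  [C, A, E are collinear ∩ BE ⟂ CA]
4. E_y = 22/13  [C, A, E are collinear ∩ BE ⟂ CA]
   → E = (58/13, 22/13)
5. F_x = 882/377  [D, A, F are collinear ∩ EF ⟂ DA]
6. F_y = 1538/377  [D, A, F are collinear ∩ EF ⟂ DA]
   → F = (882/377, 1538/377)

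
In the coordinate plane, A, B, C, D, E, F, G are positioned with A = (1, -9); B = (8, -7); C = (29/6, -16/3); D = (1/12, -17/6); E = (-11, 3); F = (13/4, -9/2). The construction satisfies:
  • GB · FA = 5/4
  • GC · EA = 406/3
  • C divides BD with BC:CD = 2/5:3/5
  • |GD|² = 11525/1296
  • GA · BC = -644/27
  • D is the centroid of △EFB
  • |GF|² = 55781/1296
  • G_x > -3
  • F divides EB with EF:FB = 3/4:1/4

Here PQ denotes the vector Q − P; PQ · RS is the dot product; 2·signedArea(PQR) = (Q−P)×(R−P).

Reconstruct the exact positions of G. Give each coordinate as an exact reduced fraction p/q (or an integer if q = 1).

1. G_x = -23/9  [GA · BC = -644/27 ∩ GC · EA = 406/3]
2. G_y = -13/9  [GA · BC = -644/27 ∩ GC · EA = 406/3]
   → G = (-23/9, -13/9)

G = (-23/9, -13/9)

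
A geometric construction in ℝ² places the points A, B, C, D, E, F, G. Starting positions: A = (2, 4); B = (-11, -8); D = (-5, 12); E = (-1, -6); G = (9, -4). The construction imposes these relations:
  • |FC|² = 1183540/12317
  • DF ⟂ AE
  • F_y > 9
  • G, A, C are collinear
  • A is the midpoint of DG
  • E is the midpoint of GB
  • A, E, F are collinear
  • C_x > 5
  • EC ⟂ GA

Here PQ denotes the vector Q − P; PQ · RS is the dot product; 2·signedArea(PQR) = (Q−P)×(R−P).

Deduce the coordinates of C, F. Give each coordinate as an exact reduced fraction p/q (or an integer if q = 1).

1. C_x = 639/113  [G, A, C are collinear ∩ EC ⟂ GA]
2. C_y = -20/113  [G, A, C are collinear ∩ EC ⟂ GA]
   → C = (639/113, -20/113)
3. F_x = 395/109  [A, E, F are collinear ∩ DF ⟂ AE]
4. F_y = 1026/109  [A, E, F are collinear ∩ DF ⟂ AE]
   → F = (395/109, 1026/109)

C = (639/113, -20/113)
F = (395/109, 1026/109)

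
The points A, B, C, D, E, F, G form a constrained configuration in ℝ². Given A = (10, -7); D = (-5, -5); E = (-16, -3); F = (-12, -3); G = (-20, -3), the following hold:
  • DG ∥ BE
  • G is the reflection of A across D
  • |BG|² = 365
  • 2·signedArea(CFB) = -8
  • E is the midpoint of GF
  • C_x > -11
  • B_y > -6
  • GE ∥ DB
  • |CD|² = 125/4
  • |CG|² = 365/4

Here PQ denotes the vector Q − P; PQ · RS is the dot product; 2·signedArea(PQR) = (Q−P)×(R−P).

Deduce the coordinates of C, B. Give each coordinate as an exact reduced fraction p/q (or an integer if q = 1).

B = (-1, -5)
C = (-21/2, -4)

1. B_x = -1  [DG ∥ BE ∩ GE ∥ DB]
2. B_y = -5  [DG ∥ BE ∩ GE ∥ DB]
   → B = (-1, -5)
3. C_x = -21/2  [line 2·x + 11·y + 65 = 0 ∩ |CG|² = 365/4]
4. C_y = -4  [line 2·x + 11·y + 65 = 0 ∩ |CG|² = 365/4]
   → C = (-21/2, -4)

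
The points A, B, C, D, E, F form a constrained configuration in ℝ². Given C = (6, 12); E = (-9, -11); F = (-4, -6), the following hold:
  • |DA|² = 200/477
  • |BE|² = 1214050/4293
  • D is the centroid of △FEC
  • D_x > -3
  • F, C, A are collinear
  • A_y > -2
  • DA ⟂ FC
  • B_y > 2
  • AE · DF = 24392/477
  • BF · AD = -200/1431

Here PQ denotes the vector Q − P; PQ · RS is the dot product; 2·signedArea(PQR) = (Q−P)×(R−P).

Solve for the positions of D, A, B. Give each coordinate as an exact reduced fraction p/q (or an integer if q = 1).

1. D_x = -7/3  [D is the centroid of △FEC]
2. D_y = -5/3  [D is the centroid of △FEC]
   → D = (-7/3, -5/3)
3. A_x = -281/159  [F, C, A are collinear ∩ DA ⟂ FC]
4. A_y = -105/53  [F, C, A are collinear ∩ DA ⟂ FC]
   → A = (-281/159, -105/53)
5. B_x = 302/477  [line 30/53·x + -50/159·y + 740/1431 = 0 ∩ |BE|² = 1214050/4293]
6. B_y = 1328/477  [line 30/53·x + -50/159·y + 740/1431 = 0 ∩ |BE|² = 1214050/4293]
   → B = (302/477, 1328/477)

A = (-281/159, -105/53)
B = (302/477, 1328/477)
D = (-7/3, -5/3)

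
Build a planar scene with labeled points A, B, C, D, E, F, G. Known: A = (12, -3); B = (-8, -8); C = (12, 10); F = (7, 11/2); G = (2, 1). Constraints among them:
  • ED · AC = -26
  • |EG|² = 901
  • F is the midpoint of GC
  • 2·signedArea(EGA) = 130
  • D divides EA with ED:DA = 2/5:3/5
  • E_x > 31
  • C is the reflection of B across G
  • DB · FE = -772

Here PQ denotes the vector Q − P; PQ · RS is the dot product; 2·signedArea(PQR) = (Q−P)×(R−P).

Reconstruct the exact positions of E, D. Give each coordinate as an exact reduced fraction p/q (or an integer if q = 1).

D = (24, 0)
E = (32, 2)

1. E_x = 32  [line 4·x + 10·y + -148 = 0 ∩ |EG|² = 901]
2. E_y = 2  [line 4·x + 10·y + -148 = 0 ∩ |EG|² = 901]
   → E = (32, 2)
3. D_x = 24  [D divides EA with ED:DA = 2/5:3/5]
4. D_y = 0  [D divides EA with ED:DA = 2/5:3/5]
   → D = (24, 0)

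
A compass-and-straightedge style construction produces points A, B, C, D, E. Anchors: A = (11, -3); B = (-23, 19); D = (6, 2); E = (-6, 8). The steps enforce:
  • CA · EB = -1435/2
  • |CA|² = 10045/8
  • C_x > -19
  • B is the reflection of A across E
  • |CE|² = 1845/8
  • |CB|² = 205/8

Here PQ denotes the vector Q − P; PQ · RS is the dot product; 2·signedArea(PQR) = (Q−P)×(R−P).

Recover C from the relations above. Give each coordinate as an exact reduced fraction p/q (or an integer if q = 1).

1. C_x = -75/4  [line 17·x + -11·y + 995/2 = 0 ∩ |CE|² = 1845/8]
2. C_y = 65/4  [line 17·x + -11·y + 995/2 = 0 ∩ |CE|² = 1845/8]
   → C = (-75/4, 65/4)

C = (-75/4, 65/4)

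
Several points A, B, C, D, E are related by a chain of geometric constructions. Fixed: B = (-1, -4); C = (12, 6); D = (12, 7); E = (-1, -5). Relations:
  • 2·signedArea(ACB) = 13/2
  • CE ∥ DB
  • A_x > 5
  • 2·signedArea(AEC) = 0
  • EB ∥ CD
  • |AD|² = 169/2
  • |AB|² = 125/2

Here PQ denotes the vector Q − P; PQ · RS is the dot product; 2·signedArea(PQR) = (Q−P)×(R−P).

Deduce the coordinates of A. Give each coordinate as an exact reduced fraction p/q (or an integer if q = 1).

A = (11/2, 1/2)

1. A_x = 11/2  [2·signedArea(AEC) = 0 ∩ 2·signedArea(ACB) = 13/2]
2. A_y = 1/2  [2·signedArea(AEC) = 0 ∩ 2·signedArea(ACB) = 13/2]
   → A = (11/2, 1/2)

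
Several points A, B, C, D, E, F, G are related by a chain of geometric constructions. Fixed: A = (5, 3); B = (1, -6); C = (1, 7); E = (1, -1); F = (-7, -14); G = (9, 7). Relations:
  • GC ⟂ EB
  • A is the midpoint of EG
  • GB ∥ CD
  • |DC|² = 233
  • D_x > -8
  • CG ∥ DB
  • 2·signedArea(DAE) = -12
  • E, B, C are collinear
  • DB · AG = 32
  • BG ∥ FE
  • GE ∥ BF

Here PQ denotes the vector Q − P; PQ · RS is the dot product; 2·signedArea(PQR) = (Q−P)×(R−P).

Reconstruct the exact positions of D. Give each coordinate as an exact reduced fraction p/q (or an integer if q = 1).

D = (-7, -6)

1. D_x = -7  [CG ∥ DB ∩ GB ∥ CD]
2. D_y = -6  [CG ∥ DB ∩ GB ∥ CD]
   → D = (-7, -6)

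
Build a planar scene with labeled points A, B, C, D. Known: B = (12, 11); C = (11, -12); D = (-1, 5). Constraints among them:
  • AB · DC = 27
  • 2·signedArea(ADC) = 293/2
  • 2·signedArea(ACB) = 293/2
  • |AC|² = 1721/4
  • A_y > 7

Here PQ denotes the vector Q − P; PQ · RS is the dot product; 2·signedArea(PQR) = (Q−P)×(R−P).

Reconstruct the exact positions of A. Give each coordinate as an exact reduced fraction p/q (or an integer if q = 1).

1. A_x = 11/2  [2·signedArea(ADC) = 293/2 ∩ AB · DC = 27]
2. A_y = 8  [2·signedArea(ADC) = 293/2 ∩ AB · DC = 27]
   → A = (11/2, 8)

A = (11/2, 8)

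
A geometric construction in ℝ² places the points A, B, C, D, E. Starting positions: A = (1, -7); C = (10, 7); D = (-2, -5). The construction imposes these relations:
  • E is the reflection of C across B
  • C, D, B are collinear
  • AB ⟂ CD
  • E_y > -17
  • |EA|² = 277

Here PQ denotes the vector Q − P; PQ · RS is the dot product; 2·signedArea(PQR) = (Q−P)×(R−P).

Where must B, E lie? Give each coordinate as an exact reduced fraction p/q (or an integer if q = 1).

1. B_x = -3/2  [C, D, B are collinear ∩ AB ⟂ CD]
2. B_y = -9/2  [C, D, B are collinear ∩ AB ⟂ CD]
   → B = (-3/2, -9/2)
3. E_x = -13  [E is the reflection of C across B]
4. E_y = -16  [E is the reflection of C across B]
   → E = (-13, -16)

B = (-3/2, -9/2)
E = (-13, -16)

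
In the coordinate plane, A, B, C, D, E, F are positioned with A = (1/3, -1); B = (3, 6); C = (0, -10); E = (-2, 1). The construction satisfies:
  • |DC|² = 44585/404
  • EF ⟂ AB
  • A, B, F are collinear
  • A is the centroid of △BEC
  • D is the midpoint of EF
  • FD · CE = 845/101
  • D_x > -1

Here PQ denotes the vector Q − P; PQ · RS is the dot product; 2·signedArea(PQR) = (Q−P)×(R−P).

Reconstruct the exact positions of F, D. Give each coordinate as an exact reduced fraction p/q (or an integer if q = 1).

D = (-131/202, 49/101)
F = (71/101, -3/101)

1. F_x = 71/101  [A, B, F are collinear ∩ EF ⟂ AB]
2. F_y = -3/101  [A, B, F are collinear ∩ EF ⟂ AB]
   → F = (71/101, -3/101)
3. D_x = -131/202  [D is the midpoint of EF]
4. D_y = 49/101  [D is the midpoint of EF]
   → D = (-131/202, 49/101)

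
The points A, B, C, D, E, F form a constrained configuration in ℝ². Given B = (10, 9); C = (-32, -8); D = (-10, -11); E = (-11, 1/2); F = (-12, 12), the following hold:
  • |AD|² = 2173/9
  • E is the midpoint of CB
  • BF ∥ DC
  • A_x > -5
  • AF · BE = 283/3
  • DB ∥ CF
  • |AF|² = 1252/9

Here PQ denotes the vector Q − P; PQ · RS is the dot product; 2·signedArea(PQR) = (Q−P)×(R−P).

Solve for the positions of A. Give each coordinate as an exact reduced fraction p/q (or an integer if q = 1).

A = (-4, 10/3)

1. A_x = -4  [line 21·x + 17/2·y + 167/3 = 0 ∩ |AF|² = 1252/9]
2. A_y = 10/3  [line 21·x + 17/2·y + 167/3 = 0 ∩ |AF|² = 1252/9]
   → A = (-4, 10/3)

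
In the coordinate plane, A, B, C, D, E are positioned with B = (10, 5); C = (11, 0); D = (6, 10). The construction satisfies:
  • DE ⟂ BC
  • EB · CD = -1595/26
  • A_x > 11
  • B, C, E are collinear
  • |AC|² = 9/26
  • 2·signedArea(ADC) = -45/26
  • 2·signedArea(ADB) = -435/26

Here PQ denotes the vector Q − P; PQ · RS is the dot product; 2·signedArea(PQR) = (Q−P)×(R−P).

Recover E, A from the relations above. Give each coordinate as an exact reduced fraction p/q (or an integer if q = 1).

A = (289/26, -15/26)
E = (231/26, 275/26)

1. E_x = 231/26  [B, C, E are collinear ∩ DE ⟂ BC]
2. E_y = 275/26  [B, C, E are collinear ∩ DE ⟂ BC]
   → E = (231/26, 275/26)
3. A_x = 289/26  [2·signedArea(ADB) = -435/26 ∩ 2·signedArea(ADC) = -45/26]
4. A_y = -15/26  [2·signedArea(ADB) = -435/26 ∩ 2·signedArea(ADC) = -45/26]
   → A = (289/26, -15/26)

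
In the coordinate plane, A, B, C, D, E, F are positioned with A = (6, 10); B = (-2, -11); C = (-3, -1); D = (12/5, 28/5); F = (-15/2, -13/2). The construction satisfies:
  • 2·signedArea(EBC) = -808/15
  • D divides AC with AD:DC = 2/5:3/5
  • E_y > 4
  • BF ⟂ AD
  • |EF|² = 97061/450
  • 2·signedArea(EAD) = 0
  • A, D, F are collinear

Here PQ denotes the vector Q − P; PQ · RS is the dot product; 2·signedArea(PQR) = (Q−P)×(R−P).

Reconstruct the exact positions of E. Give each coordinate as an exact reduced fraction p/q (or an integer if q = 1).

E = (9/5, 73/15)

1. E_x = 9/5  [2·signedArea(EAD) = 0 ∩ 2·signedArea(EBC) = -808/15]
2. E_y = 73/15  [2·signedArea(EAD) = 0 ∩ 2·signedArea(EBC) = -808/15]
   → E = (9/5, 73/15)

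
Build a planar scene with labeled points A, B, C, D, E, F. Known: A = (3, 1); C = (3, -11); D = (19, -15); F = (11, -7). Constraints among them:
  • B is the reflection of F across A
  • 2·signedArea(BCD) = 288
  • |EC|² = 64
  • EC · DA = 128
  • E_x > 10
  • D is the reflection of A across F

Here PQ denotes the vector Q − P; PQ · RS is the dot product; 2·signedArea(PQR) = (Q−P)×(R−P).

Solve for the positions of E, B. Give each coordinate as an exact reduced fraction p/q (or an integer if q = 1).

1. E_x = 11  [line 16·x + -16·y + -352 = 0 ∩ |EC|² = 64]
2. E_y = -11  [line 16·x + -16·y + -352 = 0 ∩ |EC|² = 64]
   → E = (11, -11)
3. B_x = -5  [B is the reflection of F across A]
4. B_y = 9  [B is the reflection of F across A]
   → B = (-5, 9)

B = (-5, 9)
E = (11, -11)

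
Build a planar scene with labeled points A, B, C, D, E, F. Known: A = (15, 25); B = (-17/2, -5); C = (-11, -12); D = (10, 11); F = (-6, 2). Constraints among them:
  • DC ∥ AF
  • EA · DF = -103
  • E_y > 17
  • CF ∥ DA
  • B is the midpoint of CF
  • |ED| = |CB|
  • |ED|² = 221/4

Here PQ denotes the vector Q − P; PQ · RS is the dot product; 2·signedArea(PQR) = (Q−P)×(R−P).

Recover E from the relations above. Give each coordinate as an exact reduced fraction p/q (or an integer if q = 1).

E = (25/2, 18)

1. E_x = 25/2  [line 16·x + 9·y + -362 = 0 ∩ |ED|² = 221/4]
2. E_y = 18  [line 16·x + 9·y + -362 = 0 ∩ |ED|² = 221/4]
   → E = (25/2, 18)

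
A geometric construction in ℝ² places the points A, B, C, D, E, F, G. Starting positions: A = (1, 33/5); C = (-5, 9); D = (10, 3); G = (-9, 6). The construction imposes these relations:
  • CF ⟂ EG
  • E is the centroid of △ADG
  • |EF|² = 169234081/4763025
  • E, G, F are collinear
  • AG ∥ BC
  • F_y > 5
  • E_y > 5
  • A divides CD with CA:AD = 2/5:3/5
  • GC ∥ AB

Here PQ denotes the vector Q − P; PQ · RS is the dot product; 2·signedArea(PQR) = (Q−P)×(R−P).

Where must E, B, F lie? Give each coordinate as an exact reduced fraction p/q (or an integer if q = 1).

B = (5, 48/5)
E = (2/3, 26/5)
F = (-111641/21169, 120486/21169)

1. E_x = 2/3  [E is the centroid of △ADG]
2. E_y = 26/5  [E is the centroid of △ADG]
   → E = (2/3, 26/5)
3. B_x = 5  [AG ∥ BC ∩ GC ∥ AB]
4. B_y = 48/5  [AG ∥ BC ∩ GC ∥ AB]
   → B = (5, 48/5)
5. F_x = -111641/21169  [E, G, F are collinear ∩ CF ⟂ EG]
6. F_y = 120486/21169  [E, G, F are collinear ∩ CF ⟂ EG]
   → F = (-111641/21169, 120486/21169)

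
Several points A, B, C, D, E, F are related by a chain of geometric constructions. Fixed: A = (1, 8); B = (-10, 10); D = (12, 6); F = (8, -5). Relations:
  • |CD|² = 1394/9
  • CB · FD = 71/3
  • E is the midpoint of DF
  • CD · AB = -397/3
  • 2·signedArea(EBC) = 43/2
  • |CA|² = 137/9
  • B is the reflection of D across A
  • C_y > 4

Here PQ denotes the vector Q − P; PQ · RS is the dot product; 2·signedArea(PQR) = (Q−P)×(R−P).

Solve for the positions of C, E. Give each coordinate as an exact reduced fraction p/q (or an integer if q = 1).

C = (-1/3, 13/3)
E = (10, 1/2)

1. C_x = -1/3  [CD · AB = -397/3 ∩ CB · FD = 71/3]
2. C_y = 13/3  [CD · AB = -397/3 ∩ CB · FD = 71/3]
   → C = (-1/3, 13/3)
3. E_x = 10  [E is the midpoint of DF]
4. E_y = 1/2  [E is the midpoint of DF]
   → E = (10, 1/2)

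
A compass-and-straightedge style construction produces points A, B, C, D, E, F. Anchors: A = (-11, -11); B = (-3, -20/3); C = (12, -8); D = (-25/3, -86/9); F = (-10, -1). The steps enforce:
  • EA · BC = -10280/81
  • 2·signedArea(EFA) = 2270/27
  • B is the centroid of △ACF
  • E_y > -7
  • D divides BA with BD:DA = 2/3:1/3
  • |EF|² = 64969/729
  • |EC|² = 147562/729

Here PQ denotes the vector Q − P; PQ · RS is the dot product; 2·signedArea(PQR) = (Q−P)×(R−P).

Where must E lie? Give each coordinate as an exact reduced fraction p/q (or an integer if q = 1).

E = (-19/9, -167/27)

1. E_x = -19/9  [2·signedArea(EFA) = 2270/27 ∩ EA · BC = -10280/81]
2. E_y = -167/27  [2·signedArea(EFA) = 2270/27 ∩ EA · BC = -10280/81]
   → E = (-19/9, -167/27)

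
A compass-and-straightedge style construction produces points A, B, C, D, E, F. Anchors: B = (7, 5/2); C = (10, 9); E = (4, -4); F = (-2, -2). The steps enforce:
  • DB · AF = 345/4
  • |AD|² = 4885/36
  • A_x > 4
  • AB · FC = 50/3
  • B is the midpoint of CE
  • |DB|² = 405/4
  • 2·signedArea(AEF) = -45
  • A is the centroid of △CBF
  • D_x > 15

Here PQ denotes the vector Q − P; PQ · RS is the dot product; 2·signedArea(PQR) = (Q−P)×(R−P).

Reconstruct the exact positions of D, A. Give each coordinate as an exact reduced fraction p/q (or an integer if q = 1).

1. A_x = 5  [A is the centroid of △CBF]
2. A_y = 19/6  [A is the centroid of △CBF]
   → A = (5, 19/6)
3. D_x = 16  [line 7·x + 31/6·y + -889/6 = 0 ∩ |DB|² = 405/4]
4. D_y = 7  [line 7·x + 31/6·y + -889/6 = 0 ∩ |DB|² = 405/4]
   → D = (16, 7)

A = (5, 19/6)
D = (16, 7)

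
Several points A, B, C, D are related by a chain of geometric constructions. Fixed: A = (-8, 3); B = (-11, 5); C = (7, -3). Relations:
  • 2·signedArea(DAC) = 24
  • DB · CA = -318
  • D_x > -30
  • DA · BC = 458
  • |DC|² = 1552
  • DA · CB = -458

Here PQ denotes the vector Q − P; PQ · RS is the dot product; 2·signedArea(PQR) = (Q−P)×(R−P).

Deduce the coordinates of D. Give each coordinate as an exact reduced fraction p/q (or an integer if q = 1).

1. D_x = -29  [DA · BC = 458 ∩ 2·signedArea(DAC) = 24]
2. D_y = 13  [DA · BC = 458 ∩ 2·signedArea(DAC) = 24]
   → D = (-29, 13)

D = (-29, 13)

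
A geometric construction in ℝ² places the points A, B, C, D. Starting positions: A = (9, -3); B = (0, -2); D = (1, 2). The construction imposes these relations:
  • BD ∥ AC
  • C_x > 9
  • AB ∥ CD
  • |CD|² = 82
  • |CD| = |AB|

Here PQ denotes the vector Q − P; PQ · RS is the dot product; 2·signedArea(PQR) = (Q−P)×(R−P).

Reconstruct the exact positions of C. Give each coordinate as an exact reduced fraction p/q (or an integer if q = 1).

1. C_x = 10  [AB ∥ CD ∩ BD ∥ AC]
2. C_y = 1  [AB ∥ CD ∩ BD ∥ AC]
   → C = (10, 1)

C = (10, 1)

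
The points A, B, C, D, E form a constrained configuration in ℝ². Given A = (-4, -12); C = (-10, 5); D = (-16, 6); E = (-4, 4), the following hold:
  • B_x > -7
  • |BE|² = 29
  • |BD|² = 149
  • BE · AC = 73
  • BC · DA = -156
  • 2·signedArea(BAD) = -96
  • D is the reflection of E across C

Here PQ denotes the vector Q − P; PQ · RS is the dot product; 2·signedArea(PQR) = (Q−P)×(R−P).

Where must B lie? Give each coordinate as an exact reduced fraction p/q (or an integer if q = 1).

B = (-6, -1)

1. B_x = -6  [BC · DA = -156 ∩ 2·signedArea(BAD) = -96]
2. B_y = -1  [BC · DA = -156 ∩ 2·signedArea(BAD) = -96]
   → B = (-6, -1)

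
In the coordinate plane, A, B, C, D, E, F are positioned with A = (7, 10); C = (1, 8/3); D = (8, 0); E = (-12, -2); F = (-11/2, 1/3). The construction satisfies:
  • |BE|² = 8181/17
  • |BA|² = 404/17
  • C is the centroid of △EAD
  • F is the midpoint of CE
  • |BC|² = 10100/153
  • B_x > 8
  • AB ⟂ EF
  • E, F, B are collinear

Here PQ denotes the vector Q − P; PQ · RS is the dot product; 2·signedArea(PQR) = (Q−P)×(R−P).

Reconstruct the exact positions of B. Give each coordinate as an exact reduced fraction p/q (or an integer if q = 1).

1. B_x = 147/17  [E, F, B are collinear ∩ AB ⟂ EF]
2. B_y = 92/17  [E, F, B are collinear ∩ AB ⟂ EF]
   → B = (147/17, 92/17)

B = (147/17, 92/17)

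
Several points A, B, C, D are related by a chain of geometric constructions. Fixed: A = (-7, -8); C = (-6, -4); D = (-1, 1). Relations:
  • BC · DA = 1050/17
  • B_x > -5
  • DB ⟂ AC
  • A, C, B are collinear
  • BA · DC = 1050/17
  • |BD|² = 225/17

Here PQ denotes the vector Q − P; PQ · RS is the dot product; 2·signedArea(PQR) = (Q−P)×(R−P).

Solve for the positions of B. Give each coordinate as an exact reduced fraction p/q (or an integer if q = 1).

B = (-77/17, 32/17)

1. B_x = -77/17  [A, C, B are collinear ∩ DB ⟂ AC]
2. B_y = 32/17  [A, C, B are collinear ∩ DB ⟂ AC]
   → B = (-77/17, 32/17)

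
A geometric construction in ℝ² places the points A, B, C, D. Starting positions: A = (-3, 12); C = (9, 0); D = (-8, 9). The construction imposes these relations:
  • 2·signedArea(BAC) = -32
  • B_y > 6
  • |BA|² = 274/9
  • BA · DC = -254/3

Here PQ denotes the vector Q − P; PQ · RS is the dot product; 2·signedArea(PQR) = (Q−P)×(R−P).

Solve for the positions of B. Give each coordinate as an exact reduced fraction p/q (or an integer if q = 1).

B = (-2/3, 7)

1. B_x = -2/3  [2·signedArea(BAC) = -32 ∩ BA · DC = -254/3]
2. B_y = 7  [2·signedArea(BAC) = -32 ∩ BA · DC = -254/3]
   → B = (-2/3, 7)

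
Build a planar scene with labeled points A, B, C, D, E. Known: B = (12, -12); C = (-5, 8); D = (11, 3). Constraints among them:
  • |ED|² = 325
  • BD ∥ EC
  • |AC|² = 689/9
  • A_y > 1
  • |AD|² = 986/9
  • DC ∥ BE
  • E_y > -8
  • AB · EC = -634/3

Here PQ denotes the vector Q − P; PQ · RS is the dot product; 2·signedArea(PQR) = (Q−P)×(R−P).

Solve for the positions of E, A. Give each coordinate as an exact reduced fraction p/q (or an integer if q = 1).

A = (2/3, 4/3)
E = (-4, -7)

1. E_x = -4  [BD ∥ EC ∩ DC ∥ BE]
2. E_y = -7  [BD ∥ EC ∩ DC ∥ BE]
   → E = (-4, -7)
3. A_x = 2/3  [line 1·x + -15·y + 58/3 = 0 ∩ |AC|² = 689/9]
4. A_y = 4/3  [line 1·x + -15·y + 58/3 = 0 ∩ |AC|² = 689/9]
   → A = (2/3, 4/3)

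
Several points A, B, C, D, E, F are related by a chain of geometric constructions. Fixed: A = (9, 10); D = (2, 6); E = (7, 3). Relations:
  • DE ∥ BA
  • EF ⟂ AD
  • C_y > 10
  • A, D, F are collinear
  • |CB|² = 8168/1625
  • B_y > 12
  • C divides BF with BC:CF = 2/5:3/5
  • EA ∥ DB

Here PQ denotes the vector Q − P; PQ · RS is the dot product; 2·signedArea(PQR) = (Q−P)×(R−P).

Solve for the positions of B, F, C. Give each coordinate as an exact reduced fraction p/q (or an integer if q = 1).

B = (4, 13)
C = (1362/325, 3499/325)
F = (291/65, 482/65)

1. B_x = 4  [DE ∥ BA ∩ EA ∥ DB]
2. B_y = 13  [DE ∥ BA ∩ EA ∥ DB]
   → B = (4, 13)
3. F_x = 291/65  [A, D, F are collinear ∩ EF ⟂ AD]
4. F_y = 482/65  [A, D, F are collinear ∩ EF ⟂ AD]
   → F = (291/65, 482/65)
5. C_x = 1362/325  [C divides BF with BC:CF = 2/5:3/5]
6. C_y = 3499/325  [C divides BF with BC:CF = 2/5:3/5]
   → C = (1362/325, 3499/325)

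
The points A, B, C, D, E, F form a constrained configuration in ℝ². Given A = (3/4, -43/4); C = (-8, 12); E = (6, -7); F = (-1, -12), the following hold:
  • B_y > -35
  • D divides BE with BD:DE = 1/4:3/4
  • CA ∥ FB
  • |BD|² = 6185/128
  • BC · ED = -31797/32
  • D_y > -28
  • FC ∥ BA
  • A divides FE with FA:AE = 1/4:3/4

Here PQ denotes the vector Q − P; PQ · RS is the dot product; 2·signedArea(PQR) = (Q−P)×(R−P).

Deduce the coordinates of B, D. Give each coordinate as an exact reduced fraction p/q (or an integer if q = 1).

1. B_x = 31/4  [FC ∥ BA ∩ CA ∥ FB]
2. B_y = -139/4  [FC ∥ BA ∩ CA ∥ FB]
   → B = (31/4, -139/4)
3. D_x = 117/16  [D divides BE with BD:DE = 1/4:3/4]
4. D_y = -445/16  [D divides BE with BD:DE = 1/4:3/4]
   → D = (117/16, -445/16)

B = (31/4, -139/4)
D = (117/16, -445/16)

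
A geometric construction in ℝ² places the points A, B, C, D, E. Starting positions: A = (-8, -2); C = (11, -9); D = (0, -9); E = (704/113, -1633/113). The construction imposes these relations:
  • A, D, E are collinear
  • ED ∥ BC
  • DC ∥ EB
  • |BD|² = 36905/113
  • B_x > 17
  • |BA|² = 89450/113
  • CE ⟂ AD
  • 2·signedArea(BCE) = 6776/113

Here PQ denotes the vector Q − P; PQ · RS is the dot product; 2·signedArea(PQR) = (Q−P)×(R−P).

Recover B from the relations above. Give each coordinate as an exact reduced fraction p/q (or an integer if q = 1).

B = (1947/113, -1633/113)

1. B_x = 1947/113  [ED ∥ BC ∩ DC ∥ EB]
2. B_y = -1633/113  [ED ∥ BC ∩ DC ∥ EB]
   → B = (1947/113, -1633/113)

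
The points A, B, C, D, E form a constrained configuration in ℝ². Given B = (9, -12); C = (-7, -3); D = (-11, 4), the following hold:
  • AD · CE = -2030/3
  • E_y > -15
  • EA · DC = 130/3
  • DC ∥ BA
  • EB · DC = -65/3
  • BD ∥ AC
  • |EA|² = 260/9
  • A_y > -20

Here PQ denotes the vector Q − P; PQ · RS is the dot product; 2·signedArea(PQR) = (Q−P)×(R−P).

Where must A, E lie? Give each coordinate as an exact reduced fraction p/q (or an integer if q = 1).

A = (13, -19)
E = (31/3, -43/3)

1. A_x = 13  [BD ∥ AC ∩ DC ∥ BA]
2. A_y = -19  [BD ∥ AC ∩ DC ∥ BA]
   → A = (13, -19)
3. E_x = 31/3  [EA · DC = 130/3 ∩ AD · CE = -2030/3]
4. E_y = -43/3  [EA · DC = 130/3 ∩ AD · CE = -2030/3]
   → E = (31/3, -43/3)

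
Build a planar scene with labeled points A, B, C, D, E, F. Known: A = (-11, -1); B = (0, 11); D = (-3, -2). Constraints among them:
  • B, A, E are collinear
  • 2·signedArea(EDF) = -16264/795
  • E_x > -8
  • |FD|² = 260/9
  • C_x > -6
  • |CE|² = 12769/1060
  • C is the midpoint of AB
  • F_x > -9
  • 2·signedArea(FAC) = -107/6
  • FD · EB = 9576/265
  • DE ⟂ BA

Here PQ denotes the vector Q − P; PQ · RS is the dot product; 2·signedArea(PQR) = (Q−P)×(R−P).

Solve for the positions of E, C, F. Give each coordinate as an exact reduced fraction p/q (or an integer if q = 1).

1. E_x = -2079/265  [B, A, E are collinear ∩ DE ⟂ BA]
2. E_y = 647/265  [B, A, E are collinear ∩ DE ⟂ BA]
   → E = (-2079/265, 647/265)
3. C_x = -11/2  [C is the midpoint of AB]
4. C_y = 5  [C is the midpoint of AB]
   → C = (-11/2, 5)
5. F_x = -25/3  [FD · EB = 9576/265 ∩ 2·signedArea(FAC) = -107/6]
6. F_y = -4/3  [FD · EB = 9576/265 ∩ 2·signedArea(FAC) = -107/6]
   → F = (-25/3, -4/3)

C = (-11/2, 5)
E = (-2079/265, 647/265)
F = (-25/3, -4/3)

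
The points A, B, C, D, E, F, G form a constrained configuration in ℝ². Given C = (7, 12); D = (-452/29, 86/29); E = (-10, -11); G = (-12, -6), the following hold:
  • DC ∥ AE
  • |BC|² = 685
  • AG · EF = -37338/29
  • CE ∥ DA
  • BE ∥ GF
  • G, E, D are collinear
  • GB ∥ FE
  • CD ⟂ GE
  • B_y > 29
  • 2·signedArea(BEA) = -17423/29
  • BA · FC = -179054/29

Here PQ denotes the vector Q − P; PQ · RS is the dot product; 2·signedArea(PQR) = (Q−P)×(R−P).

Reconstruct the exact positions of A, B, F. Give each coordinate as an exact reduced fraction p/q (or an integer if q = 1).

A = (-945/29, -581/29)
B = (26, 30)
F = (-48, -47)

1. A_x = -945/29  [DC ∥ AE ∩ CE ∥ DA]
2. A_y = -581/29  [DC ∥ AE ∩ CE ∥ DA]
   → A = (-945/29, -581/29)
3. B_x = 26  [line 262/29·x + -655/29·y + 12838/29 = 0 ∩ |BC|² = 685]
4. B_y = 30  [line 262/29·x + -655/29·y + 12838/29 = 0 ∩ |BC|² = 685]
   → B = (26, 30)
5. F_x = -48  [GB ∥ FE ∩ BE ∥ GF]
6. F_y = -47  [GB ∥ FE ∩ BE ∥ GF]
   → F = (-48, -47)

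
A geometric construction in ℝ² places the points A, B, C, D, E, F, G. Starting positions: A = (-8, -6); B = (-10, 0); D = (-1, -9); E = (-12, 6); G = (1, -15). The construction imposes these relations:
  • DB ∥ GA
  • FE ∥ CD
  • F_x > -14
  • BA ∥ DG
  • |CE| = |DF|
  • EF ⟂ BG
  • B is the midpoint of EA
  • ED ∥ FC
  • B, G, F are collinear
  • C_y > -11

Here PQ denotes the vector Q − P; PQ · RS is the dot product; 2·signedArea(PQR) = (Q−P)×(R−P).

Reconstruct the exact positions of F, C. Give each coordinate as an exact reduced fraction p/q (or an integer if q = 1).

C = (-443/173, -1755/173)
F = (-2346/173, 840/173)

1. F_x = -2346/173  [B, G, F are collinear ∩ EF ⟂ BG]
2. F_y = 840/173  [B, G, F are collinear ∩ EF ⟂ BG]
   → F = (-2346/173, 840/173)
3. C_x = -443/173  [FE ∥ CD ∩ ED ∥ FC]
4. C_y = -1755/173  [FE ∥ CD ∩ ED ∥ FC]
   → C = (-443/173, -1755/173)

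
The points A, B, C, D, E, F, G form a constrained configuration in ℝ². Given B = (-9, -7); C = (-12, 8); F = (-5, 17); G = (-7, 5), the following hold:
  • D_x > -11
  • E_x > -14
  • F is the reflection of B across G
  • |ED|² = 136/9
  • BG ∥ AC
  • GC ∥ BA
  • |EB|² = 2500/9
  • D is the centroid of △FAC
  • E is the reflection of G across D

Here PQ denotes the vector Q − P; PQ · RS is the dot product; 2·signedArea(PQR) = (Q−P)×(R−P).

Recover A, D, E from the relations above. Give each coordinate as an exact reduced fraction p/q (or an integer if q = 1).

1. A_x = -14  [BG ∥ AC ∩ GC ∥ BA]
2. A_y = -4  [BG ∥ AC ∩ GC ∥ BA]
   → A = (-14, -4)
3. D_x = -31/3  [D is the centroid of △FAC]
4. D_y = 7  [D is the centroid of △FAC]
   → D = (-31/3, 7)
5. E_x = -41/3  [E is the reflection of G across D]
6. E_y = 9  [E is the reflection of G across D]
   → E = (-41/3, 9)

A = (-14, -4)
D = (-31/3, 7)
E = (-41/3, 9)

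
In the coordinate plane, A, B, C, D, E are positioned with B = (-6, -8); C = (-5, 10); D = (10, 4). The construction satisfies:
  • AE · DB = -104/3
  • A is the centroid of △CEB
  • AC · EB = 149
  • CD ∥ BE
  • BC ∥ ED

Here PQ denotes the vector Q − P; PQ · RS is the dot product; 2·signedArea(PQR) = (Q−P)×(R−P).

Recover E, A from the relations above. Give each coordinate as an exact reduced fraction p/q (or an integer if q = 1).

1. E_x = 9  [BC ∥ ED ∩ CD ∥ BE]
2. E_y = -14  [BC ∥ ED ∩ CD ∥ BE]
   → E = (9, -14)
3. A_x = -2/3  [A is the centroid of △CEB]
4. A_y = -4  [A is the centroid of △CEB]
   → A = (-2/3, -4)

A = (-2/3, -4)
E = (9, -14)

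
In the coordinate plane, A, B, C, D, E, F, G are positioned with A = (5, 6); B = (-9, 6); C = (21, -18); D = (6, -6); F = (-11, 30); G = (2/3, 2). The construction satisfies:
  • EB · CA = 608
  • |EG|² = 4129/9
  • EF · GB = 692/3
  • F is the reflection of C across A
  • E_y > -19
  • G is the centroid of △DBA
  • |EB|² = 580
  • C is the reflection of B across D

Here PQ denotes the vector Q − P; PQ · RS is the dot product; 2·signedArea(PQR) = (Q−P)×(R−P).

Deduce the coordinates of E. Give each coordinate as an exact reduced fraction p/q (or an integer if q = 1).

1. E_x = -7  [EF · GB = 692/3 ∩ EB · CA = 608]
2. E_y = -18  [EF · GB = 692/3 ∩ EB · CA = 608]
   → E = (-7, -18)

E = (-7, -18)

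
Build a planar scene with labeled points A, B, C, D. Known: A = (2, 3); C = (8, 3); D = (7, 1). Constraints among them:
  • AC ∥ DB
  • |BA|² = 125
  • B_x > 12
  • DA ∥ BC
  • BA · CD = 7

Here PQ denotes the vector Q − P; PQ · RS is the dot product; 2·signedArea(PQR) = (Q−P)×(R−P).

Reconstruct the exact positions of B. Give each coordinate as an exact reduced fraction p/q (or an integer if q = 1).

B = (13, 1)

1. B_x = 13  [DA ∥ BC ∩ AC ∥ DB]
2. B_y = 1  [DA ∥ BC ∩ AC ∥ DB]
   → B = (13, 1)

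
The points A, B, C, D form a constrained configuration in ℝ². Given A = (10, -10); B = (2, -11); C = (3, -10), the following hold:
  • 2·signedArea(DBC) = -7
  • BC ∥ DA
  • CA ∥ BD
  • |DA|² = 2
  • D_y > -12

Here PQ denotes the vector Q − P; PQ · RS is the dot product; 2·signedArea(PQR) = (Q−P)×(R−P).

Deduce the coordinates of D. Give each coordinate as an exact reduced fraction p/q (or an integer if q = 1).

1. D_x = 9  [BC ∥ DA ∩ CA ∥ BD]
2. D_y = -11  [BC ∥ DA ∩ CA ∥ BD]
   → D = (9, -11)

D = (9, -11)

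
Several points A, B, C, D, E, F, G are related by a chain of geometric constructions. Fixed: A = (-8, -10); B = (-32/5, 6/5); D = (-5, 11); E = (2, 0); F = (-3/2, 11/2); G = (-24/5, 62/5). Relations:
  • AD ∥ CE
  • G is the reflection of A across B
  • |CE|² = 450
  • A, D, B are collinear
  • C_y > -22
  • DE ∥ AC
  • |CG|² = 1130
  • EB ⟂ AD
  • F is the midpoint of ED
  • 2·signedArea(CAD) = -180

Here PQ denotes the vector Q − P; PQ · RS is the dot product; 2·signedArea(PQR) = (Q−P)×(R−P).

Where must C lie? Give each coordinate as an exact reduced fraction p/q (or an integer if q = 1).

C = (-1, -21)

1. C_x = -1  [AD ∥ CE ∩ DE ∥ AC]
2. C_y = -21  [AD ∥ CE ∩ DE ∥ AC]
   → C = (-1, -21)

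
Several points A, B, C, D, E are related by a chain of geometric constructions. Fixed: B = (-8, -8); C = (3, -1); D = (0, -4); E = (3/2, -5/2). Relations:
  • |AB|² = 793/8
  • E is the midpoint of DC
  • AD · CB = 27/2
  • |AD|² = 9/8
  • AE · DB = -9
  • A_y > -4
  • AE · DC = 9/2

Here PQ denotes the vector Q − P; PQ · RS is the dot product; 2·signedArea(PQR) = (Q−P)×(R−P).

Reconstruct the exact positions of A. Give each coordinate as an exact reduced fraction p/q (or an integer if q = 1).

1. A_x = 3/4  [AE · DC = 9/2 ∩ AD · CB = 27/2]
2. A_y = -13/4  [AE · DC = 9/2 ∩ AD · CB = 27/2]
   → A = (3/4, -13/4)

A = (3/4, -13/4)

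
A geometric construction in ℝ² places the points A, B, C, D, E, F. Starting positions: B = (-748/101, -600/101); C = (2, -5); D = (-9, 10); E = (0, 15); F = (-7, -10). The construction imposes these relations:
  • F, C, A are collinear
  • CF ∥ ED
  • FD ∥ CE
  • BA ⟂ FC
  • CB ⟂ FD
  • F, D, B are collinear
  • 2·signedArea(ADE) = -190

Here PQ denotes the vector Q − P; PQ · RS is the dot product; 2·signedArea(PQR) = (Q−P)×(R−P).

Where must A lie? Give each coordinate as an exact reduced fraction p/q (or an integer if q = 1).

1. A_x = -59813/10706  [F, C, A are collinear ∩ BA ⟂ FC]
2. A_y = -98655/10706  [F, C, A are collinear ∩ BA ⟂ FC]
   → A = (-59813/10706, -98655/10706)

A = (-59813/10706, -98655/10706)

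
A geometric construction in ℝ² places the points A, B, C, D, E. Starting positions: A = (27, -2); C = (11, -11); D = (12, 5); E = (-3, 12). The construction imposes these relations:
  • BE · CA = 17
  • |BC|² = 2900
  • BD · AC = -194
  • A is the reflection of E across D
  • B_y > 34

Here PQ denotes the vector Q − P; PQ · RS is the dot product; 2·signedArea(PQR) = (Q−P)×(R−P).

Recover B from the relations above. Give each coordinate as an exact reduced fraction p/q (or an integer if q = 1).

1. B_x = -17  [line 16·x + 9·y + -43 = 0 ∩ |BC|² = 2900]
2. B_y = 35  [line 16·x + 9·y + -43 = 0 ∩ |BC|² = 2900]
   → B = (-17, 35)

B = (-17, 35)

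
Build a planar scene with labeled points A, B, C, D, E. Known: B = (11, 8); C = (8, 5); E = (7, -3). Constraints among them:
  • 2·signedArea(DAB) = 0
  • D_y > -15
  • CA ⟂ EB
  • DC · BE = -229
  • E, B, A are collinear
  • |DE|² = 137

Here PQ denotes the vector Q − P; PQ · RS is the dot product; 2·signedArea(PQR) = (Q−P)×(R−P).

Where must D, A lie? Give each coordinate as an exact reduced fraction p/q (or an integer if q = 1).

A = (1327/137, 601/137)
D = (3, -14)

1. D_x = 3  [line 4·x + 11·y + 142 = 0 ∩ |DE|² = 137]
2. D_y = -14  [line 4·x + 11·y + 142 = 0 ∩ |DE|² = 137]
   → D = (3, -14)
3. A_x = 1327/137  [2·signedArea(DAB) = 0 ∩ CA ⟂ EB]
4. A_y = 601/137  [2·signedArea(DAB) = 0 ∩ CA ⟂ EB]
   → A = (1327/137, 601/137)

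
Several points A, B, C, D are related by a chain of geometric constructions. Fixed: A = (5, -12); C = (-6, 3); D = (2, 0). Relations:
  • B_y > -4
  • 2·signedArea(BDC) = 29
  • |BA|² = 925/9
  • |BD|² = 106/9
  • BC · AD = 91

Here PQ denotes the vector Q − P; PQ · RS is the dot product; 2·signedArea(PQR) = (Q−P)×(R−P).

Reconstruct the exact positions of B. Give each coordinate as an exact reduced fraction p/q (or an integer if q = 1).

B = (1/3, -3)

1. B_x = 1/3  [2·signedArea(BDC) = 29 ∩ BC · AD = 91]
2. B_y = -3  [2·signedArea(BDC) = 29 ∩ BC · AD = 91]
   → B = (1/3, -3)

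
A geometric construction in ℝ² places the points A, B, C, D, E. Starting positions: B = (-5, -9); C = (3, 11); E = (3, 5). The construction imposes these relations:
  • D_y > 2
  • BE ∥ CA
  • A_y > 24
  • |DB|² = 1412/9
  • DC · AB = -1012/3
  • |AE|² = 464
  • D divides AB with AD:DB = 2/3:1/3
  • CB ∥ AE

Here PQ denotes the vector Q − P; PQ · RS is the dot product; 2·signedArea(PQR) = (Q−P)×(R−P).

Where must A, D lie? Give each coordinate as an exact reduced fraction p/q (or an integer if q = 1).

A = (11, 25)
D = (1/3, 7/3)

1. A_x = 11  [CB ∥ AE ∩ BE ∥ CA]
2. A_y = 25  [CB ∥ AE ∩ BE ∥ CA]
   → A = (11, 25)
3. D_x = 1/3  [D divides AB with AD:DB = 2/3:1/3]
4. D_y = 7/3  [D divides AB with AD:DB = 2/3:1/3]
   → D = (1/3, 7/3)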